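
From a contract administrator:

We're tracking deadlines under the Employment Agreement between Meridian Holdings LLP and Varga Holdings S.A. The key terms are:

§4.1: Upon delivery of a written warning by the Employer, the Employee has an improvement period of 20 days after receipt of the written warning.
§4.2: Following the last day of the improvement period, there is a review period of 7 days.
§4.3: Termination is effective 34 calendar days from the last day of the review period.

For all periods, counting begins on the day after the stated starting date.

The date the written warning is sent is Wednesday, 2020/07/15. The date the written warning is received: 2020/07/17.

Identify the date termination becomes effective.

Adding 20 calendar days to 2020/07/17 gives 2020/08/06, which is the last day of the improvement period.
The last day of the review period: 2020/08/06 + 7 days = 2020/08/13.
The date termination becomes effective: 34 calendar days after 2020/08/13 is 2020/09/16.

2020/09/16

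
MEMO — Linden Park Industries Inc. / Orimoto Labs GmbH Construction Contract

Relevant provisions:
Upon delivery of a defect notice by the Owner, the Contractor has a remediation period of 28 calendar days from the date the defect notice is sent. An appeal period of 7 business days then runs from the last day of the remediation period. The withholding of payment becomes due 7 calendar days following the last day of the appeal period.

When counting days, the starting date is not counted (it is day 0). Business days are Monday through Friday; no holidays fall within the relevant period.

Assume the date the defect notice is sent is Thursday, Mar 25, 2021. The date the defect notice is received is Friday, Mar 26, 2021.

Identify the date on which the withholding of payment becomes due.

Adding 28 calendar days to Mar 25, 2021 gives Apr 22, 2021, which is the last day of the remediation period.
The last day of the appeal period: 7 business days after Thursday, Apr 22, 2021, skipping weekends — Apr 23, Apr 26, Apr 27, Apr 28, Apr 29, Apr 30, May 3 — lands on Monday, May 3, 2021.
The date on which the withholding of payment becomes due: May 3, 2021 + 7 days = May 10, 2021.

May 10, 2021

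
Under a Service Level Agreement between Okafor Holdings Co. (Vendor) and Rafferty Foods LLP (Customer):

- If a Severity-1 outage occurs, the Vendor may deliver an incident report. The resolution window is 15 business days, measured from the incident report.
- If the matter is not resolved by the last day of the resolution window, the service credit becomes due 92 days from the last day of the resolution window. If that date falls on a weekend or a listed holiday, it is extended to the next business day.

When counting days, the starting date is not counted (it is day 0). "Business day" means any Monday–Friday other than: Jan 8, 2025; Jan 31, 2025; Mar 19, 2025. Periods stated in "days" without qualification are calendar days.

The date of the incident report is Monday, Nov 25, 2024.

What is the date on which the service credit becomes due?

Mar 18, 2025

The last day of the resolution window: 15 business days after Monday, Nov 25, 2024, skipping weekends — Nov 26, Nov 27, Nov 28, Nov 29, …, Dec 12, Dec 13, Dec 16 — lands on Monday, Dec 16, 2024.
Adding 92 calendar days to Dec 16, 2024 gives Mar 18, 2025, which is the date on which the service credit becomes due. Mar 18, 2025 is a Tuesday and is not a listed holiday, so no roll-forward applies.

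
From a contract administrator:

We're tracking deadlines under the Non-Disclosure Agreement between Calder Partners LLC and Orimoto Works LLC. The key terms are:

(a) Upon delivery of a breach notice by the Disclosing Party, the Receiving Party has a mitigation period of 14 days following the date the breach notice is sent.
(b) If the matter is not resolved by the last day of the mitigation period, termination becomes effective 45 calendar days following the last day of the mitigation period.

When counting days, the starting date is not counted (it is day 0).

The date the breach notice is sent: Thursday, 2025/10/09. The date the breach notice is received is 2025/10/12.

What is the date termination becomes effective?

The last day of the mitigation period: 14 calendar days after 2025/10/09 is 2025/10/23.
Adding 45 calendar days to 2025/10/23 gives 2025/12/07, which is the date termination becomes effective.

2025/12/07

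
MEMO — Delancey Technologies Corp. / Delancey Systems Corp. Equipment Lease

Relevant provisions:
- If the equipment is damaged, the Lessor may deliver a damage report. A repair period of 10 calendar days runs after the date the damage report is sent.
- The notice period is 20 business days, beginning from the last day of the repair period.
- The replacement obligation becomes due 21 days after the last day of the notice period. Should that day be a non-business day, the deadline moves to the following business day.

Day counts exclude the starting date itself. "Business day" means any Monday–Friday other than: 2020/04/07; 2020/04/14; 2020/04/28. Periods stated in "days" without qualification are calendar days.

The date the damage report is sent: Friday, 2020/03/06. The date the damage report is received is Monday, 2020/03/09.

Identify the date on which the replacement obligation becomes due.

The last day of the repair period: 2020/03/06 + 10 days = 2020/03/16.
The last day of the notice period: counting 20 business days from Monday, 2020/03/16 (Mar 17, Mar 18, Mar 19, Mar 20, …, Apr 10, Apr 13, Apr 15, skipping weekends and the listed holidays on Apr 7, Apr 14) reaches Wednesday, 2020/04/15.
Adding 21 calendar days to 2020/04/15 gives 2020/05/06, which is the date on which the replacement obligation becomes due. 2020/05/06 is a Wednesday and is not a listed holiday, so no roll-forward applies.

2020/05/06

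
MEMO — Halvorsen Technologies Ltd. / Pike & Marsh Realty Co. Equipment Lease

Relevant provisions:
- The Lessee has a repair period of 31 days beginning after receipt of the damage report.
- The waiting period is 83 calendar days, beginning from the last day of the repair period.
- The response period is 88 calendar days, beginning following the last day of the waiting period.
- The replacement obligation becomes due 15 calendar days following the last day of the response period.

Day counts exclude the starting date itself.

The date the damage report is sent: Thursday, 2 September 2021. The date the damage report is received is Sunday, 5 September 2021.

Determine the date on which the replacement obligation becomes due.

The last day of the repair period: 31 calendar days after 5 September 2021 is 6 October 2021.
The last day of the waiting period: 83 calendar days after 6 October 2021 is 28 December 2021.
Adding 88 calendar days to 28 December 2021 gives 26 March 2022, which is the last day of the response period.
Adding 15 calendar days to 26 March 2022 gives 10 April 2022, which is the date on which the replacement obligation becomes due.

10 April 2022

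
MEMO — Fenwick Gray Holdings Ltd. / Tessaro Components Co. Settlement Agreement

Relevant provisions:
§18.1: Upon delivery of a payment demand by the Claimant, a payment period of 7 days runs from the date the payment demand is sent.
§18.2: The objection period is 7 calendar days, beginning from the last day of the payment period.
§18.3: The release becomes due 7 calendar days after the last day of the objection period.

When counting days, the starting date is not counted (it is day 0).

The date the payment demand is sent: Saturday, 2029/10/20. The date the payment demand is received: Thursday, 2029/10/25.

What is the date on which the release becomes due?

2029/11/10

Adding 7 calendar days to 2029/10/20 gives 2029/10/27, which is the last day of the payment period.
The last day of the objection period: 7 calendar days after 2029/10/27 is 2029/11/03.
The date on which the release becomes due: 2029/11/03 + 7 days = 2029/11/10.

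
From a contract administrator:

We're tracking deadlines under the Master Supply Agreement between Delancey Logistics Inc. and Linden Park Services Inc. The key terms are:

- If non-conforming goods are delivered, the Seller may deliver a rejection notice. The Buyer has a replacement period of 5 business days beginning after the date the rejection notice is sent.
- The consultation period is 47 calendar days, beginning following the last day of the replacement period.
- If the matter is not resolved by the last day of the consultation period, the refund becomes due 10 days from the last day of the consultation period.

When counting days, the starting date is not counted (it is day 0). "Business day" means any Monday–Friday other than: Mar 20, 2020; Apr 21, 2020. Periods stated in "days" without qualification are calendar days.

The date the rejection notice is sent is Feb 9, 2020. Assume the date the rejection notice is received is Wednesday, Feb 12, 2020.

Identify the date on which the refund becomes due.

Apr 11, 2020

The last day of the replacement period: 5 business days after Sunday, Feb 9, 2020, skipping weekends — Feb 10, Feb 11, Feb 12, Feb 13, Feb 14 — lands on Friday, Feb 14, 2020.
The last day of the consultation period: 47 calendar days after Feb 14, 2020 is Apr 1, 2020.
Adding 10 calendar days to Apr 1, 2020 gives Apr 11, 2020, which is the date on which the refund becomes due.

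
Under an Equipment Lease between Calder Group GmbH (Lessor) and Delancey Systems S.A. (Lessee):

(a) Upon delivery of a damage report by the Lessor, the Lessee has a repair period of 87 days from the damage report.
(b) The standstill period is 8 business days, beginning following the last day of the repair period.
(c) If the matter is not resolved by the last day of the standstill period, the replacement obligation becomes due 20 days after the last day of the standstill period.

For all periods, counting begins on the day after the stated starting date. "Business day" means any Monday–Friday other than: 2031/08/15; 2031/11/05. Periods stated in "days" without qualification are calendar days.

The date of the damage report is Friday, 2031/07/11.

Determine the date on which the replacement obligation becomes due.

The last day of the repair period: 87 calendar days after 2031/07/11 is 2031/10/06.
From Monday, 2031/10/06, 8 business days (Oct 7, Oct 8, Oct 9, Oct 10, Oct 13, Oct 14, Oct 15, Oct 16, skipping weekends) brings us to Thursday, 2031/10/16, which is the last day of the standstill period.
The date on which the replacement obligation becomes due: 2031/10/16 + 20 days = 2031/11/05.

2031/11/05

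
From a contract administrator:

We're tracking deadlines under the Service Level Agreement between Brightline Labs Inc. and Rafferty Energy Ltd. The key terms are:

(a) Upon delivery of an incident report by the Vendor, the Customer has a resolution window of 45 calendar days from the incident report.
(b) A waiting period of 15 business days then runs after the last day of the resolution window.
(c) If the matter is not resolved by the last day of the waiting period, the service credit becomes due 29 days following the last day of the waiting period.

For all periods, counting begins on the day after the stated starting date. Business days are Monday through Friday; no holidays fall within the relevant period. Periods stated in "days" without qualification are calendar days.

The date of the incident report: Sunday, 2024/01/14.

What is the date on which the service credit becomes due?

Adding 45 calendar days to 2024/01/14 gives 2024/02/28, which is the last day of the resolution window.
From Wednesday, 2024/02/28, 15 business days (Feb 29, Mar 1, Mar 4, Mar 5, …, Mar 18, Mar 19, Mar 20, skipping weekends) brings us to Wednesday, 2024/03/20, which is the last day of the waiting period.
The date on which the service credit becomes due: 2024/03/20 + 29 days = 2024/04/18.

2024/04/18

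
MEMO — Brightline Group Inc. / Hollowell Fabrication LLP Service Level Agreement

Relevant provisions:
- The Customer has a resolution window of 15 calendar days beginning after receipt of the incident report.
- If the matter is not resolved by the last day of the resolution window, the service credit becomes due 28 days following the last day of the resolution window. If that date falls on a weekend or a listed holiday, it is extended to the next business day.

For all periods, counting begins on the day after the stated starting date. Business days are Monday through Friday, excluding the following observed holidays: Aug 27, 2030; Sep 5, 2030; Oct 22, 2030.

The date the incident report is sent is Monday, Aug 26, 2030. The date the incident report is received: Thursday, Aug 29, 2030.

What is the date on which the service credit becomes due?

The last day of the resolution window: 15 calendar days after Aug 29, 2030 is Sep 13, 2030.
The date on which the service credit becomes due: Sep 13, 2030 + 28 days = Oct 11, 2030. Oct 11, 2030 is a Friday and is not a listed holiday, so no roll-forward applies.

Oct 11, 2030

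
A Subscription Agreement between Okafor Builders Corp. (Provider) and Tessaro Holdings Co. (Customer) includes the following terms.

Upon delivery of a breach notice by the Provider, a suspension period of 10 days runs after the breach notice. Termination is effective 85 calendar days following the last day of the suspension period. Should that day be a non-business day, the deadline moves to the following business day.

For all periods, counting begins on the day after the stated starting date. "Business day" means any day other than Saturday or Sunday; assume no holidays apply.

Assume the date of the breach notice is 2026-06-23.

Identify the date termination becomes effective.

2026-09-28

The last day of the suspension period: 10 calendar days after 2026-06-23 is 2026-07-03.
The date termination becomes effective: 2026-07-03 + 85 days = 2026-09-26. That falls on a Saturday, so it rolls to the next business day, Monday, 2026-09-28.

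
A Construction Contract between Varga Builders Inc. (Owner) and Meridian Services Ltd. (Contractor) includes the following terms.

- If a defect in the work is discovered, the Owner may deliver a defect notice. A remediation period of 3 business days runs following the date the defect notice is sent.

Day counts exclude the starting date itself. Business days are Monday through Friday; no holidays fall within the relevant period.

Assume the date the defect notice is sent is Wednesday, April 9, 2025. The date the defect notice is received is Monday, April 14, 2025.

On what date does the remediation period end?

The last day of the remediation period: counting 3 business days from Wednesday, April 9, 2025 (Apr 10, Apr 11, Apr 14, skipping weekends) reaches Monday, April 14, 2025.

April 14, 2025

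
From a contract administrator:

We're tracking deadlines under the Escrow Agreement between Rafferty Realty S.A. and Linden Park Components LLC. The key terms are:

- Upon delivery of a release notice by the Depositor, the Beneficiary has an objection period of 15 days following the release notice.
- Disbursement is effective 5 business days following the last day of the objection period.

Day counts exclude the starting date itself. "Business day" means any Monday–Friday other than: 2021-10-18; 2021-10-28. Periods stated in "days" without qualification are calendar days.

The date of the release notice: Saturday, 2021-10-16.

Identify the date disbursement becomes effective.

2021-11-05

The last day of the objection period: 15 calendar days after 2021-10-16 is 2021-10-31.
The date disbursement becomes effective: 5 business days after Sunday, 2021-10-31, skipping weekends — Nov 1, Nov 2, Nov 3, Nov 4, Nov 5 — lands on Friday, 2021-11-05.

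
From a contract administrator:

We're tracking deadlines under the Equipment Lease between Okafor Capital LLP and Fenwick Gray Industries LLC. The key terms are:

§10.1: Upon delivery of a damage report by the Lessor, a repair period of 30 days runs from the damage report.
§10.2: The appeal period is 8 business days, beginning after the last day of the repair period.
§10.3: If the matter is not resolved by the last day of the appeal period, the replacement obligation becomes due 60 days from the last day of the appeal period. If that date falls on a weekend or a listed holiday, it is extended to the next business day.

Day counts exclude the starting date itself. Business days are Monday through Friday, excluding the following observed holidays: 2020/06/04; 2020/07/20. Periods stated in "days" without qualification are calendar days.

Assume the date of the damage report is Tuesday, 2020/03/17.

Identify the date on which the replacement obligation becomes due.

2020/06/29

The last day of the repair period: 30 calendar days after 2020/03/17 is 2020/04/16.
From Thursday, 2020/04/16, 8 business days (Apr 17, Apr 20, Apr 21, Apr 22, Apr 23, Apr 24, Apr 27, Apr 28, skipping weekends) brings us to Tuesday, 2020/04/28, which is the last day of the appeal period.
The date on which the replacement obligation becomes due: 60 calendar days after 2020/04/28 is 2020/06/27. That falls on a Saturday, so it rolls to the next business day, Monday, 2020/06/29.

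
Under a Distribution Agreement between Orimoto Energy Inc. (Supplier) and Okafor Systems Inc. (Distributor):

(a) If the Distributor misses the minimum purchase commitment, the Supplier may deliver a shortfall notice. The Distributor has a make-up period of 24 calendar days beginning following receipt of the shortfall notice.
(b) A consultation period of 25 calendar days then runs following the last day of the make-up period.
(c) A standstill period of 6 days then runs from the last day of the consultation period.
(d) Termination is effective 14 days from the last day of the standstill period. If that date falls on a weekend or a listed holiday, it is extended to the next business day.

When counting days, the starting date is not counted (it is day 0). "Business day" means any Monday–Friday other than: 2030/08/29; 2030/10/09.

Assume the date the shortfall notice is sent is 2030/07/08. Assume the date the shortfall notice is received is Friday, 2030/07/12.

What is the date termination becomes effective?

The last day of the make-up period: 24 calendar days after 2030/07/12 is 2030/08/05.
The last day of the consultation period: 2030/08/05 + 25 days = 2030/08/30.
The last day of the standstill period: 6 calendar days after 2030/08/30 is 2030/09/05.
Adding 14 calendar days to 2030/09/05 gives 2030/09/19, which is the date termination becomes effective. 2030/09/19 is a Thursday and is not a listed holiday, so no roll-forward applies.

2030/09/19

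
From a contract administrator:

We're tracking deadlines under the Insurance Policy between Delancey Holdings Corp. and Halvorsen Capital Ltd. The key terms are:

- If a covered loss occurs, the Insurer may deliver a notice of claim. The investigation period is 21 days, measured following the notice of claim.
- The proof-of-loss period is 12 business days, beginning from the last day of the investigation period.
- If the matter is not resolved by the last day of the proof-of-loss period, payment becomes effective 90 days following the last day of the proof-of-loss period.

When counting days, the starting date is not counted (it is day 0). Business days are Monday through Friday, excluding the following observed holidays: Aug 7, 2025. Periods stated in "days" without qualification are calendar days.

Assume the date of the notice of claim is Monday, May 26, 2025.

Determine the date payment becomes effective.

Adding 21 calendar days to May 26, 2025 gives Jun 16, 2025, which is the last day of the investigation period.
The last day of the proof-of-loss period: counting 12 business days from Monday, Jun 16, 2025 (Jun 17, Jun 18, Jun 19, Jun 20, …, Jun 30, Jul 1, Jul 2, skipping weekends) reaches Wednesday, Jul 2, 2025.
The date payment becomes effective: Jul 2, 2025 + 90 days = Sep 30, 2025.

Sep 30, 2025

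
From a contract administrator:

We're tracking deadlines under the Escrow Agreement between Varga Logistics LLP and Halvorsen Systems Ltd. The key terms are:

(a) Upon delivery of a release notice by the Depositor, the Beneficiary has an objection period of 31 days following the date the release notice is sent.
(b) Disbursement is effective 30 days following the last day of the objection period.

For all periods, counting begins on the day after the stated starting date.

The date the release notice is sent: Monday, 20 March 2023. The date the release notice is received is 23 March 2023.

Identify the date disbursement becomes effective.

Adding 31 calendar days to 20 March 2023 gives 20 April 2023, which is the last day of the objection period.
The date disbursement becomes effective: 20 April 2023 + 30 days = 20 May 2023.

20 May 2023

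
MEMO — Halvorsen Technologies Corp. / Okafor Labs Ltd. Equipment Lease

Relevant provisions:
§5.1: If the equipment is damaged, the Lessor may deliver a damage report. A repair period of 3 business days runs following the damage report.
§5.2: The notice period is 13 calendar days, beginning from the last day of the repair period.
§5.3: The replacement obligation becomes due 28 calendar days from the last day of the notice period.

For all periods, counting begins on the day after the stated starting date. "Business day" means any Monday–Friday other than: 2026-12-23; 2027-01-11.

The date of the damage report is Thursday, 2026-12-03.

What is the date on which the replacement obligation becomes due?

The last day of the repair period: counting 3 business days from Thursday, 2026-12-03 (Dec 4, Dec 7, Dec 8, skipping weekends) reaches Tuesday, 2026-12-08.
The last day of the notice period: 13 calendar days after 2026-12-08 is 2026-12-21.
The date on which the replacement obligation becomes due: 28 calendar days after 2026-12-21 is 2027-01-18.

2027-01-18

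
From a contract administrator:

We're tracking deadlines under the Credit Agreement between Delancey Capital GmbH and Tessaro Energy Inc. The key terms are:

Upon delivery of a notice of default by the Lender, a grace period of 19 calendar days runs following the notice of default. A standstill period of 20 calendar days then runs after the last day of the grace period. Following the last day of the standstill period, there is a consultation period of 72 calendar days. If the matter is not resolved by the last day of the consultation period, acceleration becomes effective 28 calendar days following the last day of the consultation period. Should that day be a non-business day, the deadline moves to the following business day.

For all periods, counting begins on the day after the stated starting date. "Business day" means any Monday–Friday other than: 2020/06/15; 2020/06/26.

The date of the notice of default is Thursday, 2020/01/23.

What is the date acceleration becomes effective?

2020/06/10

The last day of the grace period: 19 calendar days after 2020/01/23 is 2020/02/11.
Adding 20 calendar days to 2020/02/11 gives 2020/03/02, which is the last day of the standstill period.
The last day of the consultation period: 72 calendar days after 2020/03/02 is 2020/05/13.
The date acceleration becomes effective: 28 calendar days after 2020/05/13 is 2020/06/10. 2020/06/10 is a Wednesday and is not a listed holiday, so no roll-forward applies.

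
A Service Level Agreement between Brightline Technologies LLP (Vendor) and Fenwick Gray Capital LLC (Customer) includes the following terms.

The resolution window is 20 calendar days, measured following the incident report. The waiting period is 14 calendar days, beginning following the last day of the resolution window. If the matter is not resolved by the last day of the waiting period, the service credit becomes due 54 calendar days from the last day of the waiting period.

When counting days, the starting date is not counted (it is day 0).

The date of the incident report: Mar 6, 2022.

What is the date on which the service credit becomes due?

Jun 2, 2022

The last day of the resolution window: Mar 6, 2022 + 20 days = Mar 26, 2022.
Adding 14 calendar days to Mar 26, 2022 gives Apr 9, 2022, which is the last day of the waiting period.
Adding 54 calendar days to Apr 9, 2022 gives Jun 2, 2022, which is the date on which the service credit becomes due.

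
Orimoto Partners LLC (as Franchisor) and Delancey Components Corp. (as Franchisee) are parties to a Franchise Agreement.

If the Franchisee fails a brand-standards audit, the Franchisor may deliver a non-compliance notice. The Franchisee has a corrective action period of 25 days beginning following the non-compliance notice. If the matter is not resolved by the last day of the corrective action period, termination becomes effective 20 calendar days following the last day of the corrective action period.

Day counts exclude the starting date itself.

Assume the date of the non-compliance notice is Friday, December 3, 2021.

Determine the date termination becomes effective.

January 17, 2022

The last day of the corrective action period: December 3, 2021 + 25 days = December 28, 2021.
The date termination becomes effective: December 28, 2021 + 20 days = January 17, 2022.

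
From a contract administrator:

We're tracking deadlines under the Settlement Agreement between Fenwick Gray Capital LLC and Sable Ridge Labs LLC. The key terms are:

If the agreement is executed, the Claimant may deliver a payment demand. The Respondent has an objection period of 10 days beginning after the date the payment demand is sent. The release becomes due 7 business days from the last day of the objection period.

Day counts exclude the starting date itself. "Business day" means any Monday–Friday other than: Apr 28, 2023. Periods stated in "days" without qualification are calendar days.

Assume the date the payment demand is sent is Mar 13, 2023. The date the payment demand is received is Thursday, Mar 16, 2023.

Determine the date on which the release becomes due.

Apr 3, 2023

The last day of the objection period: Mar 13, 2023 + 10 days = Mar 23, 2023.
The date on which the release becomes due: 7 business days after Thursday, Mar 23, 2023, skipping weekends — Mar 24, Mar 27, Mar 28, Mar 29, Mar 30, Mar 31, Apr 3 — lands on Monday, Apr 3, 2023.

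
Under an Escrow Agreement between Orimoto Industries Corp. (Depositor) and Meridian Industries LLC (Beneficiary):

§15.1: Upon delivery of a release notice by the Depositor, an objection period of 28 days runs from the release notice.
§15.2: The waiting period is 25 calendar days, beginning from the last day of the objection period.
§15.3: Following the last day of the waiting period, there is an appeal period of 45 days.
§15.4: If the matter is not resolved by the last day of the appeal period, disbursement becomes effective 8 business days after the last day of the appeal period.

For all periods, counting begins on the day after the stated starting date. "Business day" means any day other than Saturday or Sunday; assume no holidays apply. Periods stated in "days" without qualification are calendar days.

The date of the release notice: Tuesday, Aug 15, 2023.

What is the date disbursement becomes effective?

Dec 1, 2023

The last day of the objection period: 28 calendar days after Aug 15, 2023 is Sep 12, 2023.
The last day of the waiting period: 25 calendar days after Sep 12, 2023 is Oct 7, 2023.
The last day of the appeal period: 45 calendar days after Oct 7, 2023 is Nov 21, 2023.
The date disbursement becomes effective: 8 business days after Tuesday, Nov 21, 2023, skipping weekends — Nov 22, Nov 23, Nov 24, Nov 27, Nov 28, Nov 29, Nov 30, Dec 1 — lands on Friday, Dec 1, 2023.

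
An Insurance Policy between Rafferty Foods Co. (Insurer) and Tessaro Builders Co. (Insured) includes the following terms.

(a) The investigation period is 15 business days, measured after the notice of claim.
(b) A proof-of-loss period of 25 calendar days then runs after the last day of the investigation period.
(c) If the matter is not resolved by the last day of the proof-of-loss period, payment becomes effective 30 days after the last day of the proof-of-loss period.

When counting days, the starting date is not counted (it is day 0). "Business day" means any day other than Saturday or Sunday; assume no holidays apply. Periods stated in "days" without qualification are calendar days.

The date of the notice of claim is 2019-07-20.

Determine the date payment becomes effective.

2019-10-03

The last day of the investigation period: 15 business days after Saturday, 2019-07-20, skipping weekends — Jul 22, Jul 23, Jul 24, Jul 25, …, Aug 7, Aug 8, Aug 9 — lands on Friday, 2019-08-09.
The last day of the proof-of-loss period: 25 calendar days after 2019-08-09 is 2019-09-03.
The date payment becomes effective: 30 calendar days after 2019-09-03 is 2019-10-03.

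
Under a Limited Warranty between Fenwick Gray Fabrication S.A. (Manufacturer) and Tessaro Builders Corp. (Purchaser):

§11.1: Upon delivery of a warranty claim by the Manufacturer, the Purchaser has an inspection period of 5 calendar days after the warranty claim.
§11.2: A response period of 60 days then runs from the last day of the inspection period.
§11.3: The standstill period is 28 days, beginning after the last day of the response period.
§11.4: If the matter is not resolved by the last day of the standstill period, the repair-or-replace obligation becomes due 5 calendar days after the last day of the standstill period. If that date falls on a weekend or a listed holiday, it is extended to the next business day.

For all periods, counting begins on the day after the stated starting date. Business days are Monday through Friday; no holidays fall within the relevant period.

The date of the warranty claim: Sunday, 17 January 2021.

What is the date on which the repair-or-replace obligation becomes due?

26 April 2021

The last day of the inspection period: 17 January 2021 + 5 days = 22 January 2021.
The last day of the response period: 22 January 2021 + 60 days = 23 March 2021.
The last day of the standstill period: 23 March 2021 + 28 days = 20 April 2021.
The date on which the repair-or-replace obligation becomes due: 5 calendar days after 20 April 2021 is 25 April 2021. That falls on a Sunday, so it rolls to the next business day, Monday, 26 April 2021.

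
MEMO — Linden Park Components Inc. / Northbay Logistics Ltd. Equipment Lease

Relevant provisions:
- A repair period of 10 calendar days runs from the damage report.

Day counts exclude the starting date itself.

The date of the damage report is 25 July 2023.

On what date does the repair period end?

4 August 2023

Adding 10 calendar days to 25 July 2023 gives 4 August 2023, which is the last day of the repair period.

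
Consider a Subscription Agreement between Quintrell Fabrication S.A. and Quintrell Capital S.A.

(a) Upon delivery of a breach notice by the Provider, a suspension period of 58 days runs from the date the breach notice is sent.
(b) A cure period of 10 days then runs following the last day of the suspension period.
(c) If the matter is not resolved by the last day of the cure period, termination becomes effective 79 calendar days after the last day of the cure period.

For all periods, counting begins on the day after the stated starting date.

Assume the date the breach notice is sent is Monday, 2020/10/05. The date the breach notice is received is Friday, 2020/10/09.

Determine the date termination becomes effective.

2021/03/01

Adding 58 calendar days to 2020/10/05 gives 2020/12/02, which is the last day of the suspension period.
The last day of the cure period: 10 calendar days after 2020/12/02 is 2020/12/12.
The date termination becomes effective: 79 calendar days after 2020/12/12 is 2021/03/01.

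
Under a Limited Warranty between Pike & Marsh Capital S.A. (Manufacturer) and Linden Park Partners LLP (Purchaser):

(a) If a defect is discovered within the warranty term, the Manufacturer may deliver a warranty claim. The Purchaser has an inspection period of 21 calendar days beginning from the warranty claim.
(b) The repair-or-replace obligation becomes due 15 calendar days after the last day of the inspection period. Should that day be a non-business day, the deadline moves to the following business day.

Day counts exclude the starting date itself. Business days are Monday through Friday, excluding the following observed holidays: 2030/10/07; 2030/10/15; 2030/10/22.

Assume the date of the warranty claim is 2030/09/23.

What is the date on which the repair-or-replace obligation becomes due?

The last day of the inspection period: 2030/09/23 + 21 days = 2030/10/14.
Adding 15 calendar days to 2030/10/14 gives 2030/10/29, which is the date on which the repair-or-replace obligation becomes due. 2030/10/29 is a Tuesday and is not a listed holiday, so no roll-forward applies.

2030/10/29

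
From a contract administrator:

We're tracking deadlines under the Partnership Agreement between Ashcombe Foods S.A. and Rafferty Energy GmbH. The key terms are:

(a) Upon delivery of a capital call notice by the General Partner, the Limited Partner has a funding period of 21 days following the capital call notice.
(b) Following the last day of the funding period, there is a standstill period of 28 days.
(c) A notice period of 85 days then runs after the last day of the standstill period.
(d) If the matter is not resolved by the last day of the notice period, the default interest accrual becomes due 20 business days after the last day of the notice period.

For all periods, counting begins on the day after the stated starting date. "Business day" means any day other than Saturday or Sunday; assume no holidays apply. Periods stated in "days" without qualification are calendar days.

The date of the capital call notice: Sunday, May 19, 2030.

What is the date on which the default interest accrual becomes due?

Adding 21 calendar days to May 19, 2030 gives June 9, 2030, which is the last day of the funding period.
The last day of the standstill period: June 9, 2030 + 28 days = July 7, 2030.
The last day of the notice period: July 7, 2030 + 85 days = September 30, 2030.
The date on which the default interest accrual becomes due: counting 20 business days from Monday, September 30, 2030 (Oct 1, Oct 2, Oct 3, Oct 4, …, Oct 24, Oct 25, Oct 28, skipping weekends) reaches Monday, October 28, 2030.

October 28, 2030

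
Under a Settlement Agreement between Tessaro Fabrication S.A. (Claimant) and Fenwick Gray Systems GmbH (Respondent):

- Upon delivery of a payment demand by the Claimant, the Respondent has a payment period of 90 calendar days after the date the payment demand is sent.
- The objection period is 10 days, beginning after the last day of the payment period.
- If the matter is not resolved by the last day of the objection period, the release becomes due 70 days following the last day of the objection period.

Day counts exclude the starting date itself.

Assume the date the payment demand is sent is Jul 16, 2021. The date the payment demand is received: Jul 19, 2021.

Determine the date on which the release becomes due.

Jan 2, 2022

Adding 90 calendar days to Jul 16, 2021 gives Oct 14, 2021, which is the last day of the payment period.
The last day of the objection period: 10 calendar days after Oct 14, 2021 is Oct 24, 2021.
Adding 70 calendar days to Oct 24, 2021 gives Jan 2, 2022, which is the date on which the release becomes due.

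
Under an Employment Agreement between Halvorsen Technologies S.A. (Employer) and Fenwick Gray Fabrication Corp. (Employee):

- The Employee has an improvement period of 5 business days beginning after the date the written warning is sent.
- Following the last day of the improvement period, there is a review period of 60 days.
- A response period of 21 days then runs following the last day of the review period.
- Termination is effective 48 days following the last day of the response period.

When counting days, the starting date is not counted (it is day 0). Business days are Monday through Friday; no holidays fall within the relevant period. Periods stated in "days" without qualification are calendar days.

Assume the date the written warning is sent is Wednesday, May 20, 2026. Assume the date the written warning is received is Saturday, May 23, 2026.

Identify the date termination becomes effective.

From Wednesday, May 20, 2026, 5 business days (May 21, May 22, May 25, May 26, May 27, skipping weekends) brings us to Wednesday, May 27, 2026, which is the last day of the improvement period.
The last day of the review period: 60 calendar days after May 27, 2026 is July 26, 2026.
The last day of the response period: 21 calendar days after July 26, 2026 is August 16, 2026.
The date termination becomes effective: August 16, 2026 + 48 days = October 3, 2026.

October 3, 2026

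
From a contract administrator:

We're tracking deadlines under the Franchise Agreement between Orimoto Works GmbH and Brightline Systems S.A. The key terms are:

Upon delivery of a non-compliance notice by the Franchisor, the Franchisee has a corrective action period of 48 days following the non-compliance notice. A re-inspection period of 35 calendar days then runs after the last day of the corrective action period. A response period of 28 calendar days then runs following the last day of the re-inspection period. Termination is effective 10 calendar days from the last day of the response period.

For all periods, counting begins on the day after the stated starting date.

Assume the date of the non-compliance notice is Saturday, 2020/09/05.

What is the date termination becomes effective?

2021/01/04

The last day of the corrective action period: 48 calendar days after 2020/09/05 is 2020/10/23.
Adding 35 calendar days to 2020/10/23 gives 2020/11/27, which is the last day of the re-inspection period.
Adding 28 calendar days to 2020/11/27 gives 2020/12/25, which is the last day of the response period.
The date termination becomes effective: 2020/12/25 + 10 days = 2021/01/04.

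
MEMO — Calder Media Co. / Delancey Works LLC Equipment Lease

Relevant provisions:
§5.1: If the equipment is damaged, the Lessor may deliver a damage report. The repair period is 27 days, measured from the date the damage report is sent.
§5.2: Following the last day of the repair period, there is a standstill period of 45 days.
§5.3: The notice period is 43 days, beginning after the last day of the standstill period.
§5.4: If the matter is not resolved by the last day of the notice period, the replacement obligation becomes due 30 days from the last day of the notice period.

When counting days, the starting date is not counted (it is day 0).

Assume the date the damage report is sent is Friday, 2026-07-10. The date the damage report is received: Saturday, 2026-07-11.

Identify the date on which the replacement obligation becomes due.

2026-12-02

Adding 27 calendar days to 2026-07-10 gives 2026-08-06, which is the last day of the repair period.
Adding 45 calendar days to 2026-08-06 gives 2026-09-20, which is the last day of the standstill period.
The last day of the notice period: 43 calendar days after 2026-09-20 is 2026-11-02.
Adding 30 calendar days to 2026-11-02 gives 2026-12-02, which is the date on which the replacement obligation becomes due.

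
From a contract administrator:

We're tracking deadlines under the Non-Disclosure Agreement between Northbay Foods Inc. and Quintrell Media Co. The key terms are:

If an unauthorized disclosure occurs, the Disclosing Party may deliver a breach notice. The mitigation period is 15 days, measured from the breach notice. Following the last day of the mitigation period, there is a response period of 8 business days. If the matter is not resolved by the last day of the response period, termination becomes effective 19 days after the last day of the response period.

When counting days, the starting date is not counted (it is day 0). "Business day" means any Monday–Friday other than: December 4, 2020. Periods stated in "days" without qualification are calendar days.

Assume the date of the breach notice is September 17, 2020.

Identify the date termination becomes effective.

November 2, 2020

The last day of the mitigation period: September 17, 2020 + 15 days = October 2, 2020.
From Friday, October 2, 2020, 8 business days (Oct 5, Oct 6, Oct 7, Oct 8, Oct 9, Oct 12, Oct 13, Oct 14, skipping weekends) brings us to Wednesday, October 14, 2020, which is the last day of the response period.
The date termination becomes effective: 19 calendar days after October 14, 2020 is November 2, 2020.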